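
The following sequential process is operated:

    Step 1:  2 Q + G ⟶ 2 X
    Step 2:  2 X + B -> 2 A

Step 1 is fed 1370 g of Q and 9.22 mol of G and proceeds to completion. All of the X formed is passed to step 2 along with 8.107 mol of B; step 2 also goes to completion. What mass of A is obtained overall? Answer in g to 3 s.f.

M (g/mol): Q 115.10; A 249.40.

2970 g

Step 1:
n(Q) = 1370 / 115.10 = 11.90 mol
n(G) = 9.220 mol
n/ν for Q = 11.90/2 = 5.950
n/ν for G = 9.220/1 = 9.220
Smallest n/ν is Q → limiting reagent.
n(X) produced = (2/2) × 11.90 = 11.90 mol
Step 2:
n(X) available = 11.90 mol
n(B) = 8.107 mol
n/ν for X = 11.90/2 = 5.950
n/ν for B = 8.107/1 = 8.107
Smallest n/ν is X → limiting reagent.
n(A) = (2/2) × 11.90 = 11.90 mol
mass = 11.90 × 249.40 = 2968 g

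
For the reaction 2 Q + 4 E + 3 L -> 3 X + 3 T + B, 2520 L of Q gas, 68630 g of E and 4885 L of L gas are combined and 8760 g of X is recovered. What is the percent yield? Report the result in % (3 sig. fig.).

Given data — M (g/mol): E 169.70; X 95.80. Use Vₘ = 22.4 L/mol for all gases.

54.2 %

n(Q) = 2520 / 22.4 = 112.5 mol
n(E) = 68630 / 169.70 = 404.4 mol
n(L) = 4885 / 22.4 = 218.1 mol
n/ν for Q = 112.5/2 = 56.25
n/ν for E = 404.4/4 = 101.1
n/ν for L = 218.1/3 = 72.70
Smallest n/ν is Q → limiting reagent.
theoretical n(X) = (3/2) × 112.5 = 168.8 mol → 16170 g
% yield = 8760 / 16170 × 100 = 54.17 %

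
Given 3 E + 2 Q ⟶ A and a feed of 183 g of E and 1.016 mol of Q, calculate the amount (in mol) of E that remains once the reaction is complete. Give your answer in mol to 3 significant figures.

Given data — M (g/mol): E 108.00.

n(E) = 183.0 / 108.00 = 1.694 mol
n(Q) = 1.016 mol
n/ν for E = 1.694/3 = 0.5647
n/ν for Q = 1.016/2 = 0.5080
Smallest n/ν is Q → limiting reagent.
E consumed = (3/2) × 1.016 = 1.524 mol
E remaining = 1.694 − 1.524 = 0.1700 mol

0.170 mol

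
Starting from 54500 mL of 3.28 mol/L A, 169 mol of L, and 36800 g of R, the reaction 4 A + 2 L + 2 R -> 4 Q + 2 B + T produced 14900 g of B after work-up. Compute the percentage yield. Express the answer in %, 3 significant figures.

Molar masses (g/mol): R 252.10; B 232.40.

n(A) = 3.28 × 54500/1000 = 178.8 mol
n(L) = 169.0 mol
n(R) = 36800 / 252.10 = 146.0 mol
n/ν → A: 44.70, L: 84.50, R: 73.00; A is limiting.
theoretical n(B) = (2/4) × 178.8 = 89.40 mol → 20780 g
% yield = 14900 / 20780 × 100 = 71.70 %

71.7 %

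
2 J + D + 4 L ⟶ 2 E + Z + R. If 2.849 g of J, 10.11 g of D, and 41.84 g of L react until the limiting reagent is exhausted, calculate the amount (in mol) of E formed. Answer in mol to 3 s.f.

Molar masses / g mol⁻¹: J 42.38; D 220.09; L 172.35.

0.0672 mol

n(J) = 2.849 / 42.38 = 0.06723 mol
n(D) = 10.11 / 220.09 = 0.04594 mol
n(L) = 41.84 / 172.35 = 0.2428 mol
n/ν for J = 0.06723/2 = 0.03362
n/ν for D = 0.04594/1 = 0.04594
n/ν for L = 0.2428/4 = 0.06070
Smallest n/ν is J → limiting reagent.
n(E) = (2/2) × 0.06723 = 0.06723 mol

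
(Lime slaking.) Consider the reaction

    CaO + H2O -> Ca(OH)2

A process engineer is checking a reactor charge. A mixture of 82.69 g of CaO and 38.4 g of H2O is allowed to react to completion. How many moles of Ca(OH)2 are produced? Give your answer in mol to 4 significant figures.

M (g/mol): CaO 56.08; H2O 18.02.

1.475 mol

n(CaO) = 82.69 / 56.08 = 1.475 mol
n(H2O) = 38.40 / 18.02 = 2.131 mol
n/ν for CaO = 1.475/1 = 1.475
n/ν for H2O = 2.131/1 = 2.131
Smallest n/ν is CaO → limiting reagent.
n(Ca(OH)2) = (1/1) × 1.475 = 1.475 mol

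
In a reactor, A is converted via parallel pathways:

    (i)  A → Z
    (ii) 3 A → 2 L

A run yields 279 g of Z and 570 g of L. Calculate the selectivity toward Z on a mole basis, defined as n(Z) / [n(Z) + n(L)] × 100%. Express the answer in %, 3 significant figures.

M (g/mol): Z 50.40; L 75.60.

42.3 %

n(Z) = 279 / 50.40 = 5.536 mol
n(L) = 570 / 75.60 = 7.540 mol
selectivity = 5.536/(5.536+7.540) × 100 = 42.34 %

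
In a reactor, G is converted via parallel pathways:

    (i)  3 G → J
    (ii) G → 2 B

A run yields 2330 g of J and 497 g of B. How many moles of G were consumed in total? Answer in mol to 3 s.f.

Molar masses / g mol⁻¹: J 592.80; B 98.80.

n(J) = 2330 / 592.80 = 3.930 mol
n(B) = 497 / 98.80 = 5.030 mol
n(G) via (i) = (3/1)×3.930 = 11.79 mol
n(G) via (ii) = (1/2)×5.030 = 2.515 mol
total n(G) = 11.79 + 2.515 = 14.31 mol

14.3 mol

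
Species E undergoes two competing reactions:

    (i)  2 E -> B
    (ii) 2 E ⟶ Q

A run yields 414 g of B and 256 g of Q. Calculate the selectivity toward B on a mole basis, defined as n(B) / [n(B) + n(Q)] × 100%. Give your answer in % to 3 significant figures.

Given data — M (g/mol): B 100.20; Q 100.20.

n(B) = 414 / 100.20 = 4.132 mol
n(Q) = 256 / 100.20 = 2.555 mol
selectivity = 4.132/(4.132+2.555) × 100 = 61.79 %

61.8 %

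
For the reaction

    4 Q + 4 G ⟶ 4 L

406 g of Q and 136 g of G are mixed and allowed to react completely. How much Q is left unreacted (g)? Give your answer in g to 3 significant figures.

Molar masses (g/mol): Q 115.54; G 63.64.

n(Q) = 406.0 / 115.54 = 3.514 mol
n(G) = 136.0 / 63.64 = 2.137 mol
n/ν for Q = 3.514/4 = 0.8785
n/ν for G = 2.137/4 = 0.5343
Smallest n/ν is G → limiting reagent.
Q consumed = (4/4) × 2.137 = 2.137 mol
Q remaining = 3.514 − 2.137 = 1.377 mol
mass = 1.377 × 115.54 = 159.1 g

159 g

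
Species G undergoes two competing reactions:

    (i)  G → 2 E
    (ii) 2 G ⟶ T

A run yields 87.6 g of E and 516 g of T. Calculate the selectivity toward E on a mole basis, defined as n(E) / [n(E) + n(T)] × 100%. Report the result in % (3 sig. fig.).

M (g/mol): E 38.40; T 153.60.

n(E) = 87.6 / 38.40 = 2.281 mol
n(T) = 516 / 153.60 = 3.359 mol
selectivity = 2.281/(2.281+3.359) × 100 = 40.44 %

40.4 %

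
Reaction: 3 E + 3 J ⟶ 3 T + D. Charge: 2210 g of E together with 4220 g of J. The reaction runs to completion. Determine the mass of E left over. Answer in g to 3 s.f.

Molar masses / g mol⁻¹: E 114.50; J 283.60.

n(E) = 2210 / 114.50 = 19.30 mol
n(J) = 4220 / 283.60 = 14.88 mol
n/ν for E = 19.30/3 = 6.433
n/ν for J = 14.88/3 = 4.960
Smallest n/ν is J → limiting reagent.
E consumed = (3/3) × 14.88 = 14.88 mol
E remaining = 19.30 − 14.88 = 4.420 mol
mass = 4.420 × 114.50 = 506.1 g

506 g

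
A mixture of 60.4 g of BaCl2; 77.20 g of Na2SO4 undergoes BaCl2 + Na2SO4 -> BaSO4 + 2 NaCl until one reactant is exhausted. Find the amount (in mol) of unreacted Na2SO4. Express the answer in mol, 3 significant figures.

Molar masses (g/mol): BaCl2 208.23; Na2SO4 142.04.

n(BaCl2) = 60.40 / 208.23 = 0.2901 mol
n(Na2SO4) = 77.20 / 142.04 = 0.5435 mol
n/ν → BaCl2: 0.2901, Na2SO4: 0.5435; BaCl2 is limiting.
Na2SO4 consumed = (1/1) × 0.2901 = 0.2901 mol
Na2SO4 remaining = 0.5435 − 0.2901 = 0.2534 mol

0.253 mol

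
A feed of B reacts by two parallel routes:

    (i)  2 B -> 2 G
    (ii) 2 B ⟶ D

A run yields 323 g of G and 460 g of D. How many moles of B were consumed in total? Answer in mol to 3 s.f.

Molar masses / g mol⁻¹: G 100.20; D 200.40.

7.81 mol

n(G) = 323 / 100.20 = 3.224 mol
n(D) = 460 / 200.40 = 2.295 mol
n(B) via (i) = (2/2)×3.224 = 3.224 mol
n(B) via (ii) = (2/1)×2.295 = 4.590 mol
total n(B) = 3.224 + 4.590 = 7.814 mol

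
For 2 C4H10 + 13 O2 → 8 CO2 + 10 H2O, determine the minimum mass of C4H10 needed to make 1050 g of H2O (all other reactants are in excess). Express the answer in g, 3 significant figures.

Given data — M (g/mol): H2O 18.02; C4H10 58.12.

677 g

n(H2O) = 1050 / 18.02 = 58.27 mol
n(C4H10) = (2/10) × 58.27 = 11.65 mol
mass = 11.65 × 58.12 = 677.1 g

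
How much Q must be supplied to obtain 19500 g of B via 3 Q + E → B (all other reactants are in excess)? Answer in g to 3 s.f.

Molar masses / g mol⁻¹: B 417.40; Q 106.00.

n(B) = 19500 / 417.40 = 46.72 mol
n(Q) = (3/1) × 46.72 = 140.2 mol
mass = 140.2 × 106.00 = 14860 g

14900 g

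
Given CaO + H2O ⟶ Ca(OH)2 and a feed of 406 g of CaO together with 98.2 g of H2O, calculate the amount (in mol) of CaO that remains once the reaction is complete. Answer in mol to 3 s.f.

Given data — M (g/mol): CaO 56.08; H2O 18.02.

1.79 mol

n(CaO) = 406.0 / 56.08 = 7.240 mol
n(H2O) = 98.20 / 18.02 = 5.450 mol
n/ν → CaO: 7.240, H2O: 5.450; H2O is limiting.
CaO consumed = (1/1) × 5.450 = 5.450 mol
CaO remaining = 7.240 − 5.450 = 1.790 mol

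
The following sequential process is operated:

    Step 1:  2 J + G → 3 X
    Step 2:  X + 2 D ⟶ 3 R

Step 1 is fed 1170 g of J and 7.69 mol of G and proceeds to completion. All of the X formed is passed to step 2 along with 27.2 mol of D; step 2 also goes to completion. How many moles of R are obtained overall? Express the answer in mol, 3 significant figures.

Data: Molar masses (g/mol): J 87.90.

40.8 mol

Step 1:
n(J) = 1170 / 87.90 = 13.31 mol
n(G) = 7.690 mol
n/ν for J = 13.31/2 = 6.655
n/ν for G = 7.690/1 = 7.690
Smallest n/ν is J → limiting reagent.
n(X) produced = (3/2) × 13.31 = 19.97 mol
Step 2:
n(X) available = 19.97 mol
n(D) = 27.20 mol
n/ν for X = 19.97/1 = 19.97
n/ν for D = 27.20/2 = 13.60
Smallest n/ν is D → limiting reagent.
n(R) = (3/2) × 27.20 = 40.80 mol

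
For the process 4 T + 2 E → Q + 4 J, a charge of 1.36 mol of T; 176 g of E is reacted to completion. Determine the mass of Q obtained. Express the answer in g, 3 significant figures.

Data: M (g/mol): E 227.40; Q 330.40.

n(T) = 1.360 mol
n(E) = 176.0 / 227.40 = 0.7740 mol
n/ν → T: 0.3400, E: 0.3870; T is limiting.
n(Q) = (1/4) × 1.360 = 0.3400 mol
mass = 0.3400 × 330.40 = 112.3 g

112 g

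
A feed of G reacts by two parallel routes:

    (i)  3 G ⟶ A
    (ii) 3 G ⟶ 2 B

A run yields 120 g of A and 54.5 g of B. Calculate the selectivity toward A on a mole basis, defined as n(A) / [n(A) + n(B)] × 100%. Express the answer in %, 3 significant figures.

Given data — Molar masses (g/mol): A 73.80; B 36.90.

n(A) = 120 / 73.80 = 1.626 mol
n(B) = 54.5 / 36.90 = 1.477 mol
selectivity = 1.626/(1.626+1.477) × 100 = 52.40 %

52.4 %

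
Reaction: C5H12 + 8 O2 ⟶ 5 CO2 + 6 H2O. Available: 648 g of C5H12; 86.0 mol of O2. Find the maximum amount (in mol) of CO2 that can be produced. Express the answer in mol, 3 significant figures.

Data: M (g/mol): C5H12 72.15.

n(C5H12) = 648.0 / 72.15 = 8.981 mol
n(O2) = 86.00 mol
n/ν → C5H12: 8.981, O2: 10.75; C5H12 is limiting.
n(CO2) = (5/1) × 8.981 = 44.91 mol

44.9 mol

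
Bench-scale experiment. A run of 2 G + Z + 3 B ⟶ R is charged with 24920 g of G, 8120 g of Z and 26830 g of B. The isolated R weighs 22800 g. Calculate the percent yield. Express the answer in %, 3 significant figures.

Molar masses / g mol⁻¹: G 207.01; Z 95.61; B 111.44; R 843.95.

n(G) = 24920 / 207.01 = 120.4 mol
n(Z) = 8120 / 95.61 = 84.93 mol
n(B) = 26830 / 111.44 = 240.8 mol
n/ν → G: 60.20, Z: 84.93, B: 80.27; G is limiting.
theoretical n(R) = (1/2) × 120.4 = 60.20 mol → 50810 g
% yield = 22800 / 50810 × 100 = 44.87 %

44.9 %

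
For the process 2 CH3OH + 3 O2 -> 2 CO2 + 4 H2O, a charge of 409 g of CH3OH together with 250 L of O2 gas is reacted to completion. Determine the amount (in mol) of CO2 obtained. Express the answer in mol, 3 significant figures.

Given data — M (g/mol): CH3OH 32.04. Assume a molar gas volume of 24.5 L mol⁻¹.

n(CH3OH) = 409.0 / 32.04 = 12.77 mol
n(O2) = 250.0 / 24.5 = 10.20 mol
n/ν for CH3OH = 12.77/2 = 6.385
n/ν for O2 = 10.20/3 = 3.400
Smallest n/ν is O2 → limiting reagent.
n(CO2) = (2/3) × 10.20 = 6.800 mol

6.80 mol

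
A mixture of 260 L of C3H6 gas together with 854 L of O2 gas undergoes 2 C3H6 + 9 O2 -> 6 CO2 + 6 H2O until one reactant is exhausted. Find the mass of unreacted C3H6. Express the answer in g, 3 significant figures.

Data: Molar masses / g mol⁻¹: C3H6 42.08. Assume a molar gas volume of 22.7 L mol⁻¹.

n(C3H6) = 260.0 / 22.7 = 11.45 mol
n(O2) = 854.0 / 22.7 = 37.62 mol
n/ν → C3H6: 5.725, O2: 4.180; O2 is limiting.
C3H6 consumed = (2/9) × 37.62 = 8.360 mol
C3H6 remaining = 11.45 − 8.360 = 3.090 mol
mass = 3.090 × 42.08 = 130.0 g

130 g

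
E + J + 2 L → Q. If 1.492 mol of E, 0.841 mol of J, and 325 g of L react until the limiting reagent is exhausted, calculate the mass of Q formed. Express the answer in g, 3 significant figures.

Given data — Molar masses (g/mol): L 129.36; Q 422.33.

n(E) = 1.492 mol
n(J) = 0.8410 mol
n(L) = 325.0 / 129.36 = 2.512 mol
n/ν for E = 1.492/1 = 1.492
n/ν for J = 0.8410/1 = 0.8410
n/ν for L = 2.512/2 = 1.256
Smallest n/ν is J → limiting reagent.
n(Q) = (1/1) × 0.8410 = 0.8410 mol
mass = 0.8410 × 422.33 = 355.2 g

355 g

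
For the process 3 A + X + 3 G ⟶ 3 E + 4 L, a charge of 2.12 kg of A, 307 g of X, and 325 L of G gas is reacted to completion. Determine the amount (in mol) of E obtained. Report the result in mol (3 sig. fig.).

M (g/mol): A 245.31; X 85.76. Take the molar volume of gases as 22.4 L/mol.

8.64 mol

n(A) = 2.120×1000 / 245.31 = 8.642 mol
n(X) = 307.0 / 85.76 = 3.580 mol
n(G) = 325.0 / 22.4 = 14.51 mol
n/ν → A: 2.881, X: 3.580, G: 4.837; A is limiting.
n(E) = (3/3) × 8.642 = 8.642 mol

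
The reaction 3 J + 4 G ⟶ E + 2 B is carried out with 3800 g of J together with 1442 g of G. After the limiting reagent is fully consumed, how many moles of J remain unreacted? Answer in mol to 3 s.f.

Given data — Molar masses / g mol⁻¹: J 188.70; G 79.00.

n(J) = 3800 / 188.70 = 20.14 mol
n(G) = 1442 / 79.00 = 18.25 mol
n/ν for J = 20.14/3 = 6.713
n/ν for G = 18.25/4 = 4.563
Smallest n/ν is G → limiting reagent.
J consumed = (3/4) × 18.25 = 13.69 mol
J remaining = 20.14 − 13.69 = 6.450 mol

6.45 mol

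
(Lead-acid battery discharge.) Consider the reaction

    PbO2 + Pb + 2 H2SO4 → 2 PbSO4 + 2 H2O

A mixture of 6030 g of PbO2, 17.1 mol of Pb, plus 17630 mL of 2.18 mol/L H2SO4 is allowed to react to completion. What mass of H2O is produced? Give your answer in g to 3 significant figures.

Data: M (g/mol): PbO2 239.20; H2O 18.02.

616 g

n(PbO2) = 6030 / 239.20 = 25.21 mol
n(Pb) = 17.10 mol
n(H2SO4) = 2.18 × 17630/1000 = 38.43 mol
n/ν for PbO2 = 25.21/1 = 25.21
n/ν for Pb = 17.10/1 = 17.10
n/ν for H2SO4 = 38.43/2 = 19.22
Smallest n/ν is Pb → limiting reagent.
n(H2O) = (2/1) × 17.10 = 34.20 mol
mass = 34.20 × 18.02 = 616.3 g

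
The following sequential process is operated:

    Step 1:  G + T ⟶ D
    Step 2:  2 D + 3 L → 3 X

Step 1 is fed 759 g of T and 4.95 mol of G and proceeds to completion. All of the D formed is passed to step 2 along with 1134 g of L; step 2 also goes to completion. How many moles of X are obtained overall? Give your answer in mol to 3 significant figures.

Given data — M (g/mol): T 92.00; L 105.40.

7.43 mol

Step 1:
n(T) = 759.0 / 92.00 = 8.250 mol
n(G) = 4.950 mol
n/ν for T = 8.250/1 = 8.250
n/ν for G = 4.950/1 = 4.950
Smallest n/ν is G → limiting reagent.
n(D) produced = (1/1) × 4.950 = 4.950 mol
Step 2:
n(D) available = 4.950 mol
n(L) = 1134 / 105.40 = 10.76 mol
n/ν for D = 4.950/2 = 2.475
n/ν for L = 10.76/3 = 3.587
Smallest n/ν is D → limiting reagent.
n(X) = (3/2) × 4.950 = 7.425 mol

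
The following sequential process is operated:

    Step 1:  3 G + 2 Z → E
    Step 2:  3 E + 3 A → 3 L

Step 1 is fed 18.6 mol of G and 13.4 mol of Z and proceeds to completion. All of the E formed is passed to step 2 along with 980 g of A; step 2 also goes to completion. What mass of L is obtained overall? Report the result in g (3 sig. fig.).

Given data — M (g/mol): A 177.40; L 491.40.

2710 g

Step 1:
n(G) = 18.60 mol
n(Z) = 13.40 mol
n/ν → G: 6.200, Z: 6.700; G is limiting.
n(E) produced = (1/3) × 18.60 = 6.200 mol
Step 2:
n(E) available = 6.200 mol
n(A) = 980.0 / 177.40 = 5.524 mol
n/ν → E: 2.067, A: 1.841; A is limiting.
n(L) = (3/3) × 5.524 = 5.524 mol
mass = 5.524 × 491.40 = 2714 g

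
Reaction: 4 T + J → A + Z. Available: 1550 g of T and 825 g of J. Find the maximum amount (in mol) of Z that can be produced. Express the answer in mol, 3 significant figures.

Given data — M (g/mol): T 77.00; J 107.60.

n(T) = 1550 / 77.00 = 20.13 mol
n(J) = 825.0 / 107.60 = 7.667 mol
n/ν for T = 20.13/4 = 5.033
n/ν for J = 7.667/1 = 7.667
Smallest n/ν is T → limiting reagent.
n(Z) = (1/4) × 20.13 = 5.033 mol

5.03 mol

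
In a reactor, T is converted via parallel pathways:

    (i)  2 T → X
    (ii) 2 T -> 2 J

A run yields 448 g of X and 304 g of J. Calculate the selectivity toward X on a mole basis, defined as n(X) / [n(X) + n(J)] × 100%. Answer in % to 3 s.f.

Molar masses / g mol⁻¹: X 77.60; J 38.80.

n(X) = 448 / 77.60 = 5.773 mol
n(J) = 304 / 38.80 = 7.835 mol
selectivity = 5.773/(5.773+7.835) × 100 = 42.42 %

42.4 %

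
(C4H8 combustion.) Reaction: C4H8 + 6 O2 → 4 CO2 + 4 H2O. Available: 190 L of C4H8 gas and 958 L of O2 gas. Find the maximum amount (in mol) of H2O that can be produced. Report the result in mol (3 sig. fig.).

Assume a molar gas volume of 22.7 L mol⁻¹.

n(C4H8) = 190.0 / 22.7 = 8.370 mol
n(O2) = 958.0 / 22.7 = 42.20 mol
n/ν for C4H8 = 8.370/1 = 8.370
n/ν for O2 = 42.20/6 = 7.033
Smallest n/ν is O2 → limiting reagent.
n(H2O) = (4/6) × 42.20 = 28.13 mol

28.1 mol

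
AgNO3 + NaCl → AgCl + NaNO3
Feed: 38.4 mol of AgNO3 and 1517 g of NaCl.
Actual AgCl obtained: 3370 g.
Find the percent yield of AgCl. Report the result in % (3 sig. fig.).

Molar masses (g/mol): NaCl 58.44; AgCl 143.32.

90.6 %

n(AgNO3) = 38.40 mol
n(NaCl) = 1517 / 58.44 = 25.96 mol
n/ν for AgNO3 = 38.40/1 = 38.40
n/ν for NaCl = 25.96/1 = 25.96
Smallest n/ν is NaCl → limiting reagent.
theoretical n(AgCl) = (1/1) × 25.96 = 25.96 mol → 3721 g
% yield = 3370 / 3721 × 100 = 90.57 %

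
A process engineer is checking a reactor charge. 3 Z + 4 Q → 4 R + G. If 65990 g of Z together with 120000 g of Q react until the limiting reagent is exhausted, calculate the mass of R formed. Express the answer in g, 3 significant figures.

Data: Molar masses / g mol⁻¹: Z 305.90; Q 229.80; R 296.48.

85300 g

n(Z) = 65990 / 305.90 = 215.7 mol
n(Q) = 120000 / 229.80 = 522.2 mol
n/ν for Z = 215.7/3 = 71.90
n/ν for Q = 522.2/4 = 130.6
Smallest n/ν is Z → limiting reagent.
n(R) = (4/3) × 215.7 = 287.6 mol
mass = 287.6 × 296.48 = 85270 g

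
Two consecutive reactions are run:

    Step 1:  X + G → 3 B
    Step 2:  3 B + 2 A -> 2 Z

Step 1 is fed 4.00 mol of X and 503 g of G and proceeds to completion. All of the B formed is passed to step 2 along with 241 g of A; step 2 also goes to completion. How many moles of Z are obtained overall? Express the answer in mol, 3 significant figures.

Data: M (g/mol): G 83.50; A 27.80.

8.00 mol

Step 1:
n(X) = 4.000 mol
n(G) = 503.0 / 83.50 = 6.024 mol
n/ν for X = 4.000/1 = 4.000
n/ν for G = 6.024/1 = 6.024
Smallest n/ν is X → limiting reagent.
n(B) produced = (3/1) × 4.000 = 12.00 mol
Step 2:
n(B) available = 12.00 mol
n(A) = 241.0 / 27.80 = 8.669 mol
n/ν for B = 12.00/3 = 4.000
n/ν for A = 8.669/2 = 4.335
Smallest n/ν is B → limiting reagent.
n(Z) = (2/3) × 12.00 = 8.000 mol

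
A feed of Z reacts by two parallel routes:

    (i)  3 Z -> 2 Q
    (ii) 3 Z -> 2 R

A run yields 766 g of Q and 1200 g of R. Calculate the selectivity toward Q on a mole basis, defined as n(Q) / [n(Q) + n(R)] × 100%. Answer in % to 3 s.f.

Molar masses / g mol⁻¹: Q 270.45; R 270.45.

39.0 %

n(Q) = 766 / 270.45 = 2.832 mol
n(R) = 1200 / 270.45 = 4.437 mol
selectivity = 2.832/(2.832+4.437) × 100 = 38.96 %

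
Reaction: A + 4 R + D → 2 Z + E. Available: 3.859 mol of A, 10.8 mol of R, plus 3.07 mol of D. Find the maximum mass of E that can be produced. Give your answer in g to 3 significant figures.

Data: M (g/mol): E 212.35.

573 g

n(A) = 3.859 mol
n(R) = 10.80 mol
n(D) = 3.070 mol
n/ν for A = 3.859/1 = 3.859
n/ν for R = 10.80/4 = 2.700
n/ν for D = 3.070/1 = 3.070
Smallest n/ν is R → limiting reagent.
n(E) = (1/4) × 10.80 = 2.700 mol
mass = 2.700 × 212.35 = 573.3 g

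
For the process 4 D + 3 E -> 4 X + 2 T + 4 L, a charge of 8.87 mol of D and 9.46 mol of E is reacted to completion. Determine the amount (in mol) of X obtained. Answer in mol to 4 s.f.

n(D) = 8.870 mol
n(E) = 9.460 mol
n/ν for D = 8.870/4 = 2.218
n/ν for E = 9.460/3 = 3.153
Smallest n/ν is D → limiting reagent.
n(X) = (4/4) × 8.870 = 8.870 mol

8.870 mol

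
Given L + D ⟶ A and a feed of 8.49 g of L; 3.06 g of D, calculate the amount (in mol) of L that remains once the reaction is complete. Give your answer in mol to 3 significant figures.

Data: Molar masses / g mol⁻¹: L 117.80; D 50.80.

n(L) = 8.490 / 117.80 = 0.07207 mol
n(D) = 3.060 / 50.80 = 0.06024 mol
n/ν for L = 0.07207/1 = 0.07207
n/ν for D = 0.06024/1 = 0.06024
Smallest n/ν is D → limiting reagent.
L consumed = (1/1) × 0.06024 = 0.06024 mol
L remaining = 0.07207 − 0.06024 = 0.01183 mol

0.0118 mol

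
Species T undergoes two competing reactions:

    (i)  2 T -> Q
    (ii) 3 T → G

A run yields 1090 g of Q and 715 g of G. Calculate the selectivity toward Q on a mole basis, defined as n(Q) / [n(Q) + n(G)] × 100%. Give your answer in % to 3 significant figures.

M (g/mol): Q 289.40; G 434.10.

69.6 %

n(Q) = 1090 / 289.40 = 3.766 mol
n(G) = 715 / 434.10 = 1.647 mol
selectivity = 3.766/(3.766+1.647) × 100 = 69.57 %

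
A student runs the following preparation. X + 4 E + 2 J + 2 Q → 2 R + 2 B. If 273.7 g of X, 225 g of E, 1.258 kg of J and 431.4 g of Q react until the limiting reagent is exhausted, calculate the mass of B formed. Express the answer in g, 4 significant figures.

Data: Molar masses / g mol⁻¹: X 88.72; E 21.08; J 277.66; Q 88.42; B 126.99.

n(X) = 273.7 / 88.72 = 3.085 mol
n(E) = 225.0 / 21.08 = 10.67 mol
n(J) = 1.258×1000 / 277.66 = 4.531 mol
n(Q) = 431.4 / 88.42 = 4.879 mol
n/ν for X = 3.085/1 = 3.085
n/ν for E = 10.67/4 = 2.668
n/ν for J = 4.531/2 = 2.266
n/ν for Q = 4.879/2 = 2.440
Smallest n/ν is J → limiting reagent.
n(B) = (2/2) × 4.531 = 4.531 mol
mass = 4.531 × 126.99 = 575.4 g

575.4 g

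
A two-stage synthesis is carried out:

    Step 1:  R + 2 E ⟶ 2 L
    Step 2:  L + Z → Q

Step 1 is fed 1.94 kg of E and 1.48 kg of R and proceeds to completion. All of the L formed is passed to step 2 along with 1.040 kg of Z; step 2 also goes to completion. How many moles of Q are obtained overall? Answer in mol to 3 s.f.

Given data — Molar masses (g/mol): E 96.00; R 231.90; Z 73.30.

Step 1:
n(E) = 1.940×1000 / 96.00 = 20.21 mol
n(R) = 1.480×1000 / 231.90 = 6.382 mol
n/ν → E: 10.11, R: 6.382; R is limiting.
n(L) produced = (2/1) × 6.382 = 12.76 mol
Step 2:
n(L) available = 12.76 mol
n(Z) = 1.040×1000 / 73.30 = 14.19 mol
n/ν → L: 12.76, Z: 14.19; L is limiting.
n(Q) = (1/1) × 12.76 = 12.76 mol

12.8 mol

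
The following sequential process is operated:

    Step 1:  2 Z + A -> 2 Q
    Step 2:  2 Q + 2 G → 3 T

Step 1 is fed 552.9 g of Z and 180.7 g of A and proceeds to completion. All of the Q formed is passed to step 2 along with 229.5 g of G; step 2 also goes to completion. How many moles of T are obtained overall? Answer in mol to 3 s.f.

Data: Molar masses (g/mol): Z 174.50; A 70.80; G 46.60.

4.75 mol

Step 1:
n(Z) = 552.9 / 174.50 = 3.168 mol
n(A) = 180.7 / 70.80 = 2.552 mol
n/ν for Z = 3.168/2 = 1.584
n/ν for A = 2.552/1 = 2.552
Smallest n/ν is Z → limiting reagent.
n(Q) produced = (2/2) × 3.168 = 3.168 mol
Step 2:
n(Q) available = 3.168 mol
n(G) = 229.5 / 46.60 = 4.925 mol
n/ν for Q = 3.168/2 = 1.584
n/ν for G = 4.925/2 = 2.463
Smallest n/ν is Q → limiting reagent.
n(T) = (3/2) × 3.168 = 4.752 mol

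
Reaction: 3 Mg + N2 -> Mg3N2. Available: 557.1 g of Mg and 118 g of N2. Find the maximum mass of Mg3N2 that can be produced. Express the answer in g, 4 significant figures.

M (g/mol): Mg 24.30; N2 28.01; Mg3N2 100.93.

n(Mg) = 557.1 / 24.30 = 22.93 mol
n(N2) = 118.0 / 28.01 = 4.213 mol
n/ν → Mg: 7.643, N2: 4.213; N2 is limiting.
n(Mg3N2) = (1/1) × 4.213 = 4.213 mol
mass = 4.213 × 100.93 = 425.2 g

425.2 g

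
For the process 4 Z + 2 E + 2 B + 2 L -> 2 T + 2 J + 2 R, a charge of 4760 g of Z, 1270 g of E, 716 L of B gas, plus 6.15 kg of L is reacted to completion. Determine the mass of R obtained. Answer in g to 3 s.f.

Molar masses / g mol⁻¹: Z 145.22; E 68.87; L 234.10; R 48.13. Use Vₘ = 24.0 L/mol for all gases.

n(Z) = 4760 / 145.22 = 32.78 mol
n(E) = 1270 / 68.87 = 18.44 mol
n(B) = 716.0 / 24.0 = 29.83 mol
n(L) = 6.150×1000 / 234.10 = 26.27 mol
n/ν for Z = 32.78/4 = 8.195
n/ν for E = 18.44/2 = 9.220
n/ν for B = 29.83/2 = 14.92
n/ν for L = 26.27/2 = 13.14
Smallest n/ν is Z → limiting reagent.
n(R) = (2/4) × 32.78 = 16.39 mol
mass = 16.39 × 48.13 = 788.9 g

789 g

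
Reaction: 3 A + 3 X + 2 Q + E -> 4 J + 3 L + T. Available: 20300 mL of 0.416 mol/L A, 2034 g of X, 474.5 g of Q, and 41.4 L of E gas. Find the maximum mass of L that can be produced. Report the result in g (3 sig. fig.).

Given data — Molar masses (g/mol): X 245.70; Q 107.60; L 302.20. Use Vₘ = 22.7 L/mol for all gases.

1650 g

n(A) = 0.416 × 20300/1000 = 8.445 mol
n(X) = 2034 / 245.70 = 8.278 mol
n(Q) = 474.5 / 107.60 = 4.410 mol
n(E) = 41.40 / 22.7 = 1.824 mol
n/ν → A: 2.815, X: 2.759, Q: 2.205, E: 1.824; E is limiting.
n(L) = (3/1) × 1.824 = 5.472 mol
mass = 5.472 × 302.20 = 1654 g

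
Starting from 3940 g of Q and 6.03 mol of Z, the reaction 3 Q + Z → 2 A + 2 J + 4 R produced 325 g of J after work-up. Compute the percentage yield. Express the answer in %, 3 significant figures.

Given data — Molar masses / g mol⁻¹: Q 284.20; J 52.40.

n(Q) = 3940 / 284.20 = 13.86 mol
n(Z) = 6.030 mol
n/ν for Q = 13.86/3 = 4.620
n/ν for Z = 6.030/1 = 6.030
Smallest n/ν is Q → limiting reagent.
theoretical n(J) = (2/3) × 13.86 = 9.240 mol → 484.2 g
% yield = 325 / 484.2 × 100 = 67.12 %

67.1 %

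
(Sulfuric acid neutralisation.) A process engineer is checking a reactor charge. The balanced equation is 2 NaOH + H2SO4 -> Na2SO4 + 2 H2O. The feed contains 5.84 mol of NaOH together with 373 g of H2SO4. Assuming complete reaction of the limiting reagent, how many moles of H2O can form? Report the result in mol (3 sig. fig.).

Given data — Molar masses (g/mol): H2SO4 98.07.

5.84 mol

n(NaOH) = 5.840 mol
n(H2SO4) = 373.0 / 98.07 = 3.803 mol
n/ν for NaOH = 5.840/2 = 2.920
n/ν for H2SO4 = 3.803/1 = 3.803
Smallest n/ν is NaOH → limiting reagent.
n(H2O) = (2/2) × 5.840 = 5.840 mol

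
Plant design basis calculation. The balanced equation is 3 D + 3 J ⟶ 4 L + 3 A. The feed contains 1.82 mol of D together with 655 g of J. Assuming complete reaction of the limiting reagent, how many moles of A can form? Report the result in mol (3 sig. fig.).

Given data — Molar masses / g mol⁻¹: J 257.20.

n(D) = 1.820 mol
n(J) = 655.0 / 257.20 = 2.547 mol
n/ν for D = 1.820/3 = 0.6067
n/ν for J = 2.547/3 = 0.8490
Smallest n/ν is D → limiting reagent.
n(A) = (3/3) × 1.820 = 1.820 mol

1.82 mol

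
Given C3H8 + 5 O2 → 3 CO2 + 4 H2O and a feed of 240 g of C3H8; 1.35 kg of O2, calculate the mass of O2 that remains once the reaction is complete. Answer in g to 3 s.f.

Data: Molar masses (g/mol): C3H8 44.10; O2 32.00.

n(C3H8) = 240.0 / 44.10 = 5.442 mol
n(O2) = 1.350×1000 / 32.00 = 42.19 mol
n/ν for C3H8 = 5.442/1 = 5.442
n/ν for O2 = 42.19/5 = 8.438
Smallest n/ν is C3H8 → limiting reagent.
O2 consumed = (5/1) × 5.442 = 27.21 mol
O2 remaining = 42.19 − 27.21 = 14.98 mol
mass = 14.98 × 32.00 = 479.4 g

479 g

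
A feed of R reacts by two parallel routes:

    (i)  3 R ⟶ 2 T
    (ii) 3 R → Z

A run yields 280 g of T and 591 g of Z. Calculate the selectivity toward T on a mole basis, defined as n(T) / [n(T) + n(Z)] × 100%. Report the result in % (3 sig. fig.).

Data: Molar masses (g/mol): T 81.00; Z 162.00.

n(T) = 280 / 81.00 = 3.457 mol
n(Z) = 591 / 162.00 = 3.648 mol
selectivity = 3.457/(3.457+3.648) × 100 = 48.66 %

48.7 %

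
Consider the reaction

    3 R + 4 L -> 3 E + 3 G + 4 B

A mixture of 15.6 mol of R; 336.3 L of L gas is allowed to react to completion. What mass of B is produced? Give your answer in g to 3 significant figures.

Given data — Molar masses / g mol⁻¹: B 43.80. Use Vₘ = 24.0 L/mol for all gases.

n(R) = 15.60 mol
n(L) = 336.3 / 24.0 = 14.01 mol
n/ν for R = 15.60/3 = 5.200
n/ν for L = 14.01/4 = 3.503
Smallest n/ν is L → limiting reagent.
n(B) = (4/4) × 14.01 = 14.01 mol
mass = 14.01 × 43.80 = 613.6 g

614 g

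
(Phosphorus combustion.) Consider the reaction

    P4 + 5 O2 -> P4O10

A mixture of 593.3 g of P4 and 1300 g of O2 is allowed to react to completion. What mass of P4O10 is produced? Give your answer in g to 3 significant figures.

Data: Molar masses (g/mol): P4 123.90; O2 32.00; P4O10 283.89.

n(P4) = 593.3 / 123.90 = 4.789 mol
n(O2) = 1300 / 32.00 = 40.63 mol
n/ν for P4 = 4.789/1 = 4.789
n/ν for O2 = 40.63/5 = 8.126
Smallest n/ν is P4 → limiting reagent.
n(P4O10) = (1/1) × 4.789 = 4.789 mol
mass = 4.789 × 283.89 = 1360 g

1360 g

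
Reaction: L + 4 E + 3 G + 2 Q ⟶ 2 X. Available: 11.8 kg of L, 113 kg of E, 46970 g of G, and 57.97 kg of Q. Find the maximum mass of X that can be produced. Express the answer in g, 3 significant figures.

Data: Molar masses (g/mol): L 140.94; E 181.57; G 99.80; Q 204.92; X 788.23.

132000 g

n(L) = 11.80×1000 / 140.94 = 83.72 mol
n(E) = 113.0×1000 / 181.57 = 622.3 mol
n(G) = 46970 / 99.80 = 470.6 mol
n(Q) = 57.97×1000 / 204.92 = 282.9 mol
n/ν for L = 83.72/1 = 83.72
n/ν for E = 622.3/4 = 155.6
n/ν for G = 470.6/3 = 156.9
n/ν for Q = 282.9/2 = 141.5
Smallest n/ν is L → limiting reagent.
n(X) = (2/1) × 83.72 = 167.4 mol
mass = 167.4 × 788.23 = 131900 g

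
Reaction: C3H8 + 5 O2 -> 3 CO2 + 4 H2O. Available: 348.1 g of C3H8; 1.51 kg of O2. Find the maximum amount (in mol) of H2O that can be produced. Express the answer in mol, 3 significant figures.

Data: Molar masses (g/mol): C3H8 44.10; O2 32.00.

31.6 mol

n(C3H8) = 348.1 / 44.10 = 7.893 mol
n(O2) = 1.510×1000 / 32.00 = 47.19 mol
n/ν → C3H8: 7.893, O2: 9.438; C3H8 is limiting.
n(H2O) = (4/1) × 7.893 = 31.57 mol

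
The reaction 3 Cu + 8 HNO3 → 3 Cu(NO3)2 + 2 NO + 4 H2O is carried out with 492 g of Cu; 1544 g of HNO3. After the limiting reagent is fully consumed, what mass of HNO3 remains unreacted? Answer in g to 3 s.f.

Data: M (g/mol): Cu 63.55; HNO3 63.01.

243 g

n(Cu) = 492.0 / 63.55 = 7.742 mol
n(HNO3) = 1544 / 63.01 = 24.50 mol
n/ν for Cu = 7.742/3 = 2.581
n/ν for HNO3 = 24.50/8 = 3.063
Smallest n/ν is Cu → limiting reagent.
HNO3 consumed = (8/3) × 7.742 = 20.65 mol
HNO3 remaining = 24.50 − 20.65 = 3.850 mol
mass = 3.850 × 63.01 = 242.6 g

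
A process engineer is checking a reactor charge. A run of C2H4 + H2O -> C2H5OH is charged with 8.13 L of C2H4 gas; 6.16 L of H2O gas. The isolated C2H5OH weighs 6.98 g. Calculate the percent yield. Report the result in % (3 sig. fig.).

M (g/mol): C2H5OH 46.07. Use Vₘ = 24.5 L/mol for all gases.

60.3 %

n(C2H4) = 8.130 / 24.5 = 0.3318 mol
n(H2O) = 6.160 / 24.5 = 0.2514 mol
n/ν → C2H4: 0.3318, H2O: 0.2514; H2O is limiting.
theoretical n(C2H5OH) = (1/1) × 0.2514 = 0.2514 mol → 11.58 g
% yield = 6.98 / 11.58 × 100 = 60.28 %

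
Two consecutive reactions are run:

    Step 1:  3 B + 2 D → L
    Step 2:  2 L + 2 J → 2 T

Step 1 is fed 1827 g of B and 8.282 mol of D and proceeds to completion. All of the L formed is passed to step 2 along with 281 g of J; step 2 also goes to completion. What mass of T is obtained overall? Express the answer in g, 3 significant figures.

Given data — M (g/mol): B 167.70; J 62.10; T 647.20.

Step 1:
n(B) = 1827 / 167.70 = 10.89 mol
n(D) = 8.282 mol
n/ν → B: 3.630, D: 4.141; B is limiting.
n(L) produced = (1/3) × 10.89 = 3.630 mol
Step 2:
n(L) available = 3.630 mol
n(J) = 281.0 / 62.10 = 4.525 mol
n/ν → L: 1.815, J: 2.263; L is limiting.
n(T) = (2/2) × 3.630 = 3.630 mol
mass = 3.630 × 647.20 = 2349 g

2350 g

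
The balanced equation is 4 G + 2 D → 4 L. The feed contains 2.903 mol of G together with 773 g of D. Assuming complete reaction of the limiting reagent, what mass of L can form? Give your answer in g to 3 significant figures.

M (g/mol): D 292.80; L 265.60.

771 g

n(G) = 2.903 mol
n(D) = 773.0 / 292.80 = 2.640 mol
n/ν for G = 2.903/4 = 0.7258
n/ν for D = 2.640/2 = 1.320
Smallest n/ν is G → limiting reagent.
n(L) = (4/4) × 2.903 = 2.903 mol
mass = 2.903 × 265.60 = 771.0 g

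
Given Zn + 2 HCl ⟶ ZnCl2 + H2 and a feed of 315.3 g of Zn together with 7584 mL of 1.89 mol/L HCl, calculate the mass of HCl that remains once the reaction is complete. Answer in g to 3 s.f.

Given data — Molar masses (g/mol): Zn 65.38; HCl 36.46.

171 g

n(Zn) = 315.3 / 65.38 = 4.823 mol
n(HCl) = 1.89 × 7584/1000 = 14.33 mol
n/ν for Zn = 4.823/1 = 4.823
n/ν for HCl = 14.33/2 = 7.165
Smallest n/ν is Zn → limiting reagent.
HCl consumed = (2/1) × 4.823 = 9.646 mol
HCl remaining = 14.33 − 9.646 = 4.684 mol
mass = 4.684 × 36.46 = 170.8 g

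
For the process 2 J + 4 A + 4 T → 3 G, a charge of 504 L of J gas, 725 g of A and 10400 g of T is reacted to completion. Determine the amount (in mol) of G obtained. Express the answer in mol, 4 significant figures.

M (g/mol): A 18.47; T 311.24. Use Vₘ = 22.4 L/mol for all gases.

25.06 mol

n(J) = 504.0 / 22.4 = 22.50 mol
n(A) = 725.0 / 18.47 = 39.25 mol
n(T) = 10400 / 311.24 = 33.41 mol
n/ν for J = 22.50/2 = 11.25
n/ν for A = 39.25/4 = 9.813
n/ν for T = 33.41/4 = 8.353
Smallest n/ν is T → limiting reagent.
n(G) = (3/4) × 33.41 = 25.06 mol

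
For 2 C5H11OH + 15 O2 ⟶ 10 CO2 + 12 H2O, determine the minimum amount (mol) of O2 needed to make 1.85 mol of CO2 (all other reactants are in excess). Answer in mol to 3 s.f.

n(CO2) = 1.850 mol
n(O2) = (15/10) × 1.850 = 2.775 mol

2.78 mol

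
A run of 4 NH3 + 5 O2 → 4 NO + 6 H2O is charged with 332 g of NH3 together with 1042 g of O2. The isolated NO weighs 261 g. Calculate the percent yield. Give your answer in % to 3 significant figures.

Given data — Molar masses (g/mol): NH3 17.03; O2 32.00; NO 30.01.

44.6 %

n(NH3) = 332.0 / 17.03 = 19.50 mol
n(O2) = 1042 / 32.00 = 32.56 mol
n/ν for NH3 = 19.50/4 = 4.875
n/ν for O2 = 32.56/5 = 6.512
Smallest n/ν is NH3 → limiting reagent.
theoretical n(NO) = (4/4) × 19.50 = 19.50 mol → 585.2 g
% yield = 261 / 585.2 × 100 = 44.60 %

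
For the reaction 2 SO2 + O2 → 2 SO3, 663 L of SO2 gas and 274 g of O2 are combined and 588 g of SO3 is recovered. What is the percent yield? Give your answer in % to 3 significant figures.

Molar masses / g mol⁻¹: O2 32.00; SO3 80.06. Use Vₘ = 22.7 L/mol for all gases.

n(SO2) = 663.0 / 22.7 = 29.21 mol
n(O2) = 274.0 / 32.00 = 8.563 mol
n/ν → SO2: 14.61, O2: 8.563; O2 is limiting.
theoretical n(SO3) = (2/1) × 8.563 = 17.13 mol → 1371 g
% yield = 588 / 1371 × 100 = 42.89 %

42.9 %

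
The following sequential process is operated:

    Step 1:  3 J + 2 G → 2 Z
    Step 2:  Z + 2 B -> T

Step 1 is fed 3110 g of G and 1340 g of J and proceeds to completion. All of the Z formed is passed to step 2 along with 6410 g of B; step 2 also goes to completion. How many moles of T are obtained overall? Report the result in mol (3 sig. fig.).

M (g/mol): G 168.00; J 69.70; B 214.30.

Step 1:
n(G) = 3110 / 168.00 = 18.51 mol
n(J) = 1340 / 69.70 = 19.23 mol
n/ν for G = 18.51/2 = 9.255
n/ν for J = 19.23/3 = 6.410
Smallest n/ν is J → limiting reagent.
n(Z) produced = (2/3) × 19.23 = 12.82 mol
Step 2:
n(Z) available = 12.82 mol
n(B) = 6410 / 214.30 = 29.91 mol
n/ν for Z = 12.82/1 = 12.82
n/ν for B = 29.91/2 = 14.96
Smallest n/ν is Z → limiting reagent.
n(T) = (1/1) × 12.82 = 12.82 mol

12.8 mol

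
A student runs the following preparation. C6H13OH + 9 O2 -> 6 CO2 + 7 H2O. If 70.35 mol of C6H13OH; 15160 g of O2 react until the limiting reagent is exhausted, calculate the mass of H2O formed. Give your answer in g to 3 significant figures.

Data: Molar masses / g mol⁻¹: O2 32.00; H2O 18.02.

6640 g

n(C6H13OH) = 70.35 mol
n(O2) = 15160 / 32.00 = 473.8 mol
n/ν → C6H13OH: 70.35, O2: 52.64; O2 is limiting.
n(H2O) = (7/9) × 473.8 = 368.5 mol
mass = 368.5 × 18.02 = 6640 g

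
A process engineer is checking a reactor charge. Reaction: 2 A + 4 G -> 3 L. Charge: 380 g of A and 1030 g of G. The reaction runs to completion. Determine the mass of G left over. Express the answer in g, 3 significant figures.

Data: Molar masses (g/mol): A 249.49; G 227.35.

n(A) = 380.0 / 249.49 = 1.523 mol
n(G) = 1030 / 227.35 = 4.530 mol
n/ν → A: 0.7615, G: 1.133; A is limiting.
G consumed = (4/2) × 1.523 = 3.046 mol
G remaining = 4.530 − 3.046 = 1.484 mol
mass = 1.484 × 227.35 = 337.4 g

337 g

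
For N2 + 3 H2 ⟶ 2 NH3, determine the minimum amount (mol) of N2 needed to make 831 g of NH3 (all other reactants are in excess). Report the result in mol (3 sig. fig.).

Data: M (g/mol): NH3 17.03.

n(NH3) = 831 / 17.03 = 48.80 mol
n(N2) = (1/2) × 48.80 = 24.40 mol

24.4 mol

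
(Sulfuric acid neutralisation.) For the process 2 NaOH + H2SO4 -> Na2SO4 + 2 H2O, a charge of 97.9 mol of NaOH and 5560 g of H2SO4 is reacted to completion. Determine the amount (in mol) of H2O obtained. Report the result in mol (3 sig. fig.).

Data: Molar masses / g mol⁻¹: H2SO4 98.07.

n(NaOH) = 97.90 mol
n(H2SO4) = 5560 / 98.07 = 56.69 mol
n/ν for NaOH = 97.90/2 = 48.95
n/ν for H2SO4 = 56.69/1 = 56.69
Smallest n/ν is NaOH → limiting reagent.
n(H2O) = (2/2) × 97.90 = 97.90 mol

97.9 mol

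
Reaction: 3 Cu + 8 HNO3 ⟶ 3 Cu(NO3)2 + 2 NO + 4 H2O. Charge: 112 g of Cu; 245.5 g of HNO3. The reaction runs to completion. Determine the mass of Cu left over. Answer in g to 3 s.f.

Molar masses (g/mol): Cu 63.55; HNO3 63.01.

n(Cu) = 112.0 / 63.55 = 1.762 mol
n(HNO3) = 245.5 / 63.01 = 3.896 mol
n/ν for Cu = 1.762/3 = 0.5873
n/ν for HNO3 = 3.896/8 = 0.4870
Smallest n/ν is HNO3 → limiting reagent.
Cu consumed = (3/8) × 3.896 = 1.461 mol
Cu remaining = 1.762 − 1.461 = 0.3010 mol
mass = 0.3010 × 63.55 = 19.13 g

19.1 g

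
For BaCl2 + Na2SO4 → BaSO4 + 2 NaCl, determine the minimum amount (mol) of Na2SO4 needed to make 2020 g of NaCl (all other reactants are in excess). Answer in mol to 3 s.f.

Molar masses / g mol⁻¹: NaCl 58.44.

n(NaCl) = 2020 / 58.44 = 34.57 mol
n(Na2SO4) = (1/2) × 34.57 = 17.29 mol

17.3 mol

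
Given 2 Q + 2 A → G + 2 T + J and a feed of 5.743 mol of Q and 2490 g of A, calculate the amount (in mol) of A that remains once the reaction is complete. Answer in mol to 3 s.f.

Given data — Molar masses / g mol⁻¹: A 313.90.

2.19 mol

n(Q) = 5.743 mol
n(A) = 2490 / 313.90 = 7.932 mol
n/ν → Q: 2.872, A: 3.966; Q is limiting.
A consumed = (2/2) × 5.743 = 5.743 mol
A remaining = 7.932 − 5.743 = 2.189 mol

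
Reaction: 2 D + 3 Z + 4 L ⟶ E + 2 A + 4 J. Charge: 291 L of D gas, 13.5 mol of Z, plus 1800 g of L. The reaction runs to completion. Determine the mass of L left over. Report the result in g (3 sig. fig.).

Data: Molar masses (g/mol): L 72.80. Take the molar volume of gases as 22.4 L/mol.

n(D) = 291.0 / 22.4 = 12.99 mol
n(Z) = 13.50 mol
n(L) = 1800 / 72.80 = 24.73 mol
n/ν for D = 12.99/2 = 6.495
n/ν for Z = 13.50/3 = 4.500
n/ν for L = 24.73/4 = 6.183
Smallest n/ν is Z → limiting reagent.
L consumed = (4/3) × 13.50 = 18.00 mol
L remaining = 24.73 − 18.00 = 6.730 mol
mass = 6.730 × 72.80 = 489.9 g

490 g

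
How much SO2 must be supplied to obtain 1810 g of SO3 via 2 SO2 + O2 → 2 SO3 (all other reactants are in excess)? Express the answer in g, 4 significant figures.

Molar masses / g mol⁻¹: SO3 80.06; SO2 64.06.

n(SO3) = 1810 / 80.06 = 22.61 mol
n(SO2) = (2/2) × 22.61 = 22.61 mol
mass = 22.61 × 64.06 = 1448 g

1448 g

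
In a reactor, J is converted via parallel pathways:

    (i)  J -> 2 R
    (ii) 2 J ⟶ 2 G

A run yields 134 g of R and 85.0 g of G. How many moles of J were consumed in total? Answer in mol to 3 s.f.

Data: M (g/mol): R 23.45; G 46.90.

4.67 mol

n(R) = 134 / 23.45 = 5.714 mol
n(G) = 85.0 / 46.90 = 1.812 mol
n(J) via (i) = (1/2)×5.714 = 2.857 mol
n(J) via (ii) = (2/2)×1.812 = 1.812 mol
total n(J) = 2.857 + 1.812 = 4.669 mol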